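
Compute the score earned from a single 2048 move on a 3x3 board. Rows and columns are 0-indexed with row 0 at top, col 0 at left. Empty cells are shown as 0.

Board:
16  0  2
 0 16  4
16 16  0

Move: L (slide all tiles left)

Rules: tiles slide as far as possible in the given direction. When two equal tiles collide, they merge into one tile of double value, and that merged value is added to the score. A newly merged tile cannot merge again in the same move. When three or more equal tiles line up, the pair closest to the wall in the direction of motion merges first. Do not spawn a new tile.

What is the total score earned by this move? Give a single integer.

Slide left:
row 0: [16, 0, 2] -> [16, 2, 0]  score +0 (running 0)
row 1: [0, 16, 4] -> [16, 4, 0]  score +0 (running 0)
row 2: [16, 16, 0] -> [32, 0, 0]  score +32 (running 32)
Board after move:
16  2  0
16  4  0
32  0  0

Answer: 32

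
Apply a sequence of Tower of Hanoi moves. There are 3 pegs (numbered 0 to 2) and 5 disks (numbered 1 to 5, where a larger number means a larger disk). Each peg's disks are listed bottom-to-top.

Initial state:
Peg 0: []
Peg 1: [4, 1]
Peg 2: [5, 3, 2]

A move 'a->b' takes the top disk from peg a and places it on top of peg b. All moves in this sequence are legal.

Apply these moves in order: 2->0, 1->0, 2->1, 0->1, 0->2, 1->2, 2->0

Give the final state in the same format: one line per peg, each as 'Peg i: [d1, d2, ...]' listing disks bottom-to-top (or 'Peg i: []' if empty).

After move 1 (2->0):
Peg 0: [2]
Peg 1: [4, 1]
Peg 2: [5, 3]

After move 2 (1->0):
Peg 0: [2, 1]
Peg 1: [4]
Peg 2: [5, 3]

After move 3 (2->1):
Peg 0: [2, 1]
Peg 1: [4, 3]
Peg 2: [5]

After move 4 (0->1):
Peg 0: [2]
Peg 1: [4, 3, 1]
Peg 2: [5]

After move 5 (0->2):
Peg 0: []
Peg 1: [4, 3, 1]
Peg 2: [5, 2]

After move 6 (1->2):
Peg 0: []
Peg 1: [4, 3]
Peg 2: [5, 2, 1]

After move 7 (2->0):
Peg 0: [1]
Peg 1: [4, 3]
Peg 2: [5, 2]

Answer: Peg 0: [1]
Peg 1: [4, 3]
Peg 2: [5, 2]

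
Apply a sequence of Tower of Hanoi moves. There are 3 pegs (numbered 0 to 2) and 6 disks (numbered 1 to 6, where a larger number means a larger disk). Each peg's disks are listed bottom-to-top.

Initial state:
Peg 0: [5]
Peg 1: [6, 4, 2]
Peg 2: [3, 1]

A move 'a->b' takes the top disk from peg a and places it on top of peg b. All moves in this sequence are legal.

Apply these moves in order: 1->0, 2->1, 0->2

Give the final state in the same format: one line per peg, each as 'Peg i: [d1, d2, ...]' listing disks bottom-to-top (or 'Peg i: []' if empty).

Answer: Peg 0: [5]
Peg 1: [6, 4, 1]
Peg 2: [3, 2]

Derivation:
After move 1 (1->0):
Peg 0: [5, 2]
Peg 1: [6, 4]
Peg 2: [3, 1]

After move 2 (2->1):
Peg 0: [5, 2]
Peg 1: [6, 4, 1]
Peg 2: [3]

After move 3 (0->2):
Peg 0: [5]
Peg 1: [6, 4, 1]
Peg 2: [3, 2]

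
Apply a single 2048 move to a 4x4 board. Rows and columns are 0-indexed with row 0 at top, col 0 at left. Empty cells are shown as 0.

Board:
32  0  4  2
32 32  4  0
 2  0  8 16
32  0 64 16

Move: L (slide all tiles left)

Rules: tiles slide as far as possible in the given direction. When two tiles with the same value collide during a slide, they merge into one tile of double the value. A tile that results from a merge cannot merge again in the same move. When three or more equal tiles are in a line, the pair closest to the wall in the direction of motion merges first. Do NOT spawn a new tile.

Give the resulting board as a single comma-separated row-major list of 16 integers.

Answer: 32, 4, 2, 0, 64, 4, 0, 0, 2, 8, 16, 0, 32, 64, 16, 0

Derivation:
Slide left:
row 0: [32, 0, 4, 2] -> [32, 4, 2, 0]
row 1: [32, 32, 4, 0] -> [64, 4, 0, 0]
row 2: [2, 0, 8, 16] -> [2, 8, 16, 0]
row 3: [32, 0, 64, 16] -> [32, 64, 16, 0]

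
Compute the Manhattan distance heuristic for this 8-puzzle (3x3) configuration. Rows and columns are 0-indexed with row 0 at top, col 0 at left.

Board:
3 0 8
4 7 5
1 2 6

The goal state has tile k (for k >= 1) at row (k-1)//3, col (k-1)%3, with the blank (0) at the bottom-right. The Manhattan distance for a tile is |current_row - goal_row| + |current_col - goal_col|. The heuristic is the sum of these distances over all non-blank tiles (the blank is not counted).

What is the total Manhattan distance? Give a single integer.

Tile 3: at (0,0), goal (0,2), distance |0-0|+|0-2| = 2
Tile 8: at (0,2), goal (2,1), distance |0-2|+|2-1| = 3
Tile 4: at (1,0), goal (1,0), distance |1-1|+|0-0| = 0
Tile 7: at (1,1), goal (2,0), distance |1-2|+|1-0| = 2
Tile 5: at (1,2), goal (1,1), distance |1-1|+|2-1| = 1
Tile 1: at (2,0), goal (0,0), distance |2-0|+|0-0| = 2
Tile 2: at (2,1), goal (0,1), distance |2-0|+|1-1| = 2
Tile 6: at (2,2), goal (1,2), distance |2-1|+|2-2| = 1
Sum: 2 + 3 + 0 + 2 + 1 + 2 + 2 + 1 = 13

Answer: 13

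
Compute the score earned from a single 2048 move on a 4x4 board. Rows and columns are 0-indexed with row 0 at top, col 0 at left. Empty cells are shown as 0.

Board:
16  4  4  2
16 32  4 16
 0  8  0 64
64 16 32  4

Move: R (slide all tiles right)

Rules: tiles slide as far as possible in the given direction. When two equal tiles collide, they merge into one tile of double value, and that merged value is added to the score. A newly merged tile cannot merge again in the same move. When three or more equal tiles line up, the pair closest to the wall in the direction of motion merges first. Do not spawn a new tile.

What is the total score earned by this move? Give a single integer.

Slide right:
row 0: [16, 4, 4, 2] -> [0, 16, 8, 2]  score +8 (running 8)
row 1: [16, 32, 4, 16] -> [16, 32, 4, 16]  score +0 (running 8)
row 2: [0, 8, 0, 64] -> [0, 0, 8, 64]  score +0 (running 8)
row 3: [64, 16, 32, 4] -> [64, 16, 32, 4]  score +0 (running 8)
Board after move:
 0 16  8  2
16 32  4 16
 0  0  8 64
64 16 32  4

Answer: 8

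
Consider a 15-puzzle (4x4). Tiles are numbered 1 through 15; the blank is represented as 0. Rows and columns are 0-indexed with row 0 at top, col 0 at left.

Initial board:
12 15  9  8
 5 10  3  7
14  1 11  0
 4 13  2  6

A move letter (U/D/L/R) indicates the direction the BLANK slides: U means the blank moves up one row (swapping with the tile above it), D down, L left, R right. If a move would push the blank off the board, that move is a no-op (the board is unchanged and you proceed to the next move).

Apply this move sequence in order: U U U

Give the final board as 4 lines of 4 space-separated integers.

Answer: 12 15  9  0
 5 10  3  8
14  1 11  7
 4 13  2  6

Derivation:
After move 1 (U):
12 15  9  8
 5 10  3  0
14  1 11  7
 4 13  2  6

After move 2 (U):
12 15  9  0
 5 10  3  8
14  1 11  7
 4 13  2  6

After move 3 (U):
12 15  9  0
 5 10  3  8
14  1 11  7
 4 13  2  6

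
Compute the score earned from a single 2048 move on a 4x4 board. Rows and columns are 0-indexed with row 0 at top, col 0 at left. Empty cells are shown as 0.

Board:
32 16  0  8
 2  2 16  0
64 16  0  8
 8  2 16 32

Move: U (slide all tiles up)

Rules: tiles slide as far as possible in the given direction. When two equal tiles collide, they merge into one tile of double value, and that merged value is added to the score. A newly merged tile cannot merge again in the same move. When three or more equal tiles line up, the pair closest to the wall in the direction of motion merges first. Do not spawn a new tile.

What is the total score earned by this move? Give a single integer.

Slide up:
col 0: [32, 2, 64, 8] -> [32, 2, 64, 8]  score +0 (running 0)
col 1: [16, 2, 16, 2] -> [16, 2, 16, 2]  score +0 (running 0)
col 2: [0, 16, 0, 16] -> [32, 0, 0, 0]  score +32 (running 32)
col 3: [8, 0, 8, 32] -> [16, 32, 0, 0]  score +16 (running 48)
Board after move:
32 16 32 16
 2  2  0 32
64 16  0  0
 8  2  0  0

Answer: 48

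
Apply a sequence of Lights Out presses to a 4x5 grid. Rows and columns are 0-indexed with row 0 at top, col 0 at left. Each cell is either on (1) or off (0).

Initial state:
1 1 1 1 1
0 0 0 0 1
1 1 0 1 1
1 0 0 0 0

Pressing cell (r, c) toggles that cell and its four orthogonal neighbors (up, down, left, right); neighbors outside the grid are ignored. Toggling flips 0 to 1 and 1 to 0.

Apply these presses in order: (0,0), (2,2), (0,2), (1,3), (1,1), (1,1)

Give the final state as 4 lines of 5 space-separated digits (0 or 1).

Answer: 0 1 0 1 1
1 0 1 1 0
1 0 1 1 1
1 0 1 0 0

Derivation:
After press 1 at (0,0):
0 0 1 1 1
1 0 0 0 1
1 1 0 1 1
1 0 0 0 0

After press 2 at (2,2):
0 0 1 1 1
1 0 1 0 1
1 0 1 0 1
1 0 1 0 0

After press 3 at (0,2):
0 1 0 0 1
1 0 0 0 1
1 0 1 0 1
1 0 1 0 0

After press 4 at (1,3):
0 1 0 1 1
1 0 1 1 0
1 0 1 1 1
1 0 1 0 0

After press 5 at (1,1):
0 0 0 1 1
0 1 0 1 0
1 1 1 1 1
1 0 1 0 0

After press 6 at (1,1):
0 1 0 1 1
1 0 1 1 0
1 0 1 1 1
1 0 1 0 0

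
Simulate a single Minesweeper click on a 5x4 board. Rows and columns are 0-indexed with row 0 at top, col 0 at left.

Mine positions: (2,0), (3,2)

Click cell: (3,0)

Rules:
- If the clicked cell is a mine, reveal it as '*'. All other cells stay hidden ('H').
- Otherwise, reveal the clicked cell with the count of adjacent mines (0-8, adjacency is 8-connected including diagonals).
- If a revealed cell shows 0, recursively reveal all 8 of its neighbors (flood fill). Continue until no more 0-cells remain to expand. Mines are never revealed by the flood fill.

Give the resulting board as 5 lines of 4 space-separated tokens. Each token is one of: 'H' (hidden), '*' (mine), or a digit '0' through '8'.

H H H H
H H H H
H H H H
1 H H H
H H H H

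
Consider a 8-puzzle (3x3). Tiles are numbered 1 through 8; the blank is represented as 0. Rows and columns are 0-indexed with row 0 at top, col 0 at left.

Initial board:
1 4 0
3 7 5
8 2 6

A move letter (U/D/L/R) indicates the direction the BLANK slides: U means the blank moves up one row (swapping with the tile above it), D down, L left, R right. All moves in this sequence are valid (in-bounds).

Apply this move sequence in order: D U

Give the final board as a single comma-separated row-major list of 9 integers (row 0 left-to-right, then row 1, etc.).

Answer: 1, 4, 0, 3, 7, 5, 8, 2, 6

Derivation:
After move 1 (D):
1 4 5
3 7 0
8 2 6

After move 2 (U):
1 4 0
3 7 5
8 2 6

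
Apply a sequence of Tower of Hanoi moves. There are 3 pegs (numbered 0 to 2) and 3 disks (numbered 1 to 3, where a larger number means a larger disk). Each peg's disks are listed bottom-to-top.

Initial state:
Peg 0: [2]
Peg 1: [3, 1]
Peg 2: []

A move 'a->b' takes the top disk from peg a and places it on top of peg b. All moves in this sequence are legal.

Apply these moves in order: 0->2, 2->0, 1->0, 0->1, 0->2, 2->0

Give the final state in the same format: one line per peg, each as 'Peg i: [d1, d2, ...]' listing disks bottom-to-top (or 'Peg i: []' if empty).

After move 1 (0->2):
Peg 0: []
Peg 1: [3, 1]
Peg 2: [2]

After move 2 (2->0):
Peg 0: [2]
Peg 1: [3, 1]
Peg 2: []

After move 3 (1->0):
Peg 0: [2, 1]
Peg 1: [3]
Peg 2: []

After move 4 (0->1):
Peg 0: [2]
Peg 1: [3, 1]
Peg 2: []

After move 5 (0->2):
Peg 0: []
Peg 1: [3, 1]
Peg 2: [2]

After move 6 (2->0):
Peg 0: [2]
Peg 1: [3, 1]
Peg 2: []

Answer: Peg 0: [2]
Peg 1: [3, 1]
Peg 2: []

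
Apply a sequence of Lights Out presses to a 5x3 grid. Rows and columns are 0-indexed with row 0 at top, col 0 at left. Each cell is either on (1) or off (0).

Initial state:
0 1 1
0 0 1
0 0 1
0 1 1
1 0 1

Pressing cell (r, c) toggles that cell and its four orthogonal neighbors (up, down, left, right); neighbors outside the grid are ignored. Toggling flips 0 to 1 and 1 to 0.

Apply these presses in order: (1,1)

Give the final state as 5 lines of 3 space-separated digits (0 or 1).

Answer: 0 0 1
1 1 0
0 1 1
0 1 1
1 0 1

Derivation:
After press 1 at (1,1):
0 0 1
1 1 0
0 1 1
0 1 1
1 0 1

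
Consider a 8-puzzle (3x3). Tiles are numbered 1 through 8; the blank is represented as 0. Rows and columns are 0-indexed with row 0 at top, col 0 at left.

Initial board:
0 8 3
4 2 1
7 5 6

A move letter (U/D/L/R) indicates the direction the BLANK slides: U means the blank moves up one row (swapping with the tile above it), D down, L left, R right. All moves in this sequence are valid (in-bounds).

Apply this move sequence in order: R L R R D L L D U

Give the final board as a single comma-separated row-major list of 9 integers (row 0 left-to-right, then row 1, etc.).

Answer: 8, 3, 1, 0, 4, 2, 7, 5, 6

Derivation:
After move 1 (R):
8 0 3
4 2 1
7 5 6

After move 2 (L):
0 8 3
4 2 1
7 5 6

After move 3 (R):
8 0 3
4 2 1
7 5 6

After move 4 (R):
8 3 0
4 2 1
7 5 6

After move 5 (D):
8 3 1
4 2 0
7 5 6

After move 6 (L):
8 3 1
4 0 2
7 5 6

After move 7 (L):
8 3 1
0 4 2
7 5 6

After move 8 (D):
8 3 1
7 4 2
0 5 6

After move 9 (U):
8 3 1
0 4 2
7 5 6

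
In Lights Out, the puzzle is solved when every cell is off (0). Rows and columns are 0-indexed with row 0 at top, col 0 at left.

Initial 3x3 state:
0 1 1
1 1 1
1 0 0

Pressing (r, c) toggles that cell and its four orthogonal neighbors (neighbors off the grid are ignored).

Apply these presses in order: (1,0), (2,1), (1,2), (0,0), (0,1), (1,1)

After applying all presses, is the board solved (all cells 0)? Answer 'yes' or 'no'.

Answer: no

Derivation:
After press 1 at (1,0):
1 1 1
0 0 1
0 0 0

After press 2 at (2,1):
1 1 1
0 1 1
1 1 1

After press 3 at (1,2):
1 1 0
0 0 0
1 1 0

After press 4 at (0,0):
0 0 0
1 0 0
1 1 0

After press 5 at (0,1):
1 1 1
1 1 0
1 1 0

After press 6 at (1,1):
1 0 1
0 0 1
1 0 0

Lights still on: 4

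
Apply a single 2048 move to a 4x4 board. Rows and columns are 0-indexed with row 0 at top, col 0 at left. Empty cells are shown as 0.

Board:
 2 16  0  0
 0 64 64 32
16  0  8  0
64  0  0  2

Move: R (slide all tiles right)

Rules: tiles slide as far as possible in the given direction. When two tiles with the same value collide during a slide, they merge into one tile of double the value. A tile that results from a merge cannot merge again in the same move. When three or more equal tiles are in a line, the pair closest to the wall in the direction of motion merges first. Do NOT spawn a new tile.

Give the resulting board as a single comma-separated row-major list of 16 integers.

Slide right:
row 0: [2, 16, 0, 0] -> [0, 0, 2, 16]
row 1: [0, 64, 64, 32] -> [0, 0, 128, 32]
row 2: [16, 0, 8, 0] -> [0, 0, 16, 8]
row 3: [64, 0, 0, 2] -> [0, 0, 64, 2]

Answer: 0, 0, 2, 16, 0, 0, 128, 32, 0, 0, 16, 8, 0, 0, 64, 2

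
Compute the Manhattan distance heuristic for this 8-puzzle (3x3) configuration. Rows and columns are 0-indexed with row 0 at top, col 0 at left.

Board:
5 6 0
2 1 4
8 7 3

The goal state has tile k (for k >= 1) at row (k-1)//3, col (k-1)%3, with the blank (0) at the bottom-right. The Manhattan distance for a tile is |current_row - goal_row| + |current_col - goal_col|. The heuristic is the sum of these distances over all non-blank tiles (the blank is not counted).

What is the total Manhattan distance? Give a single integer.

Tile 5: at (0,0), goal (1,1), distance |0-1|+|0-1| = 2
Tile 6: at (0,1), goal (1,2), distance |0-1|+|1-2| = 2
Tile 2: at (1,0), goal (0,1), distance |1-0|+|0-1| = 2
Tile 1: at (1,1), goal (0,0), distance |1-0|+|1-0| = 2
Tile 4: at (1,2), goal (1,0), distance |1-1|+|2-0| = 2
Tile 8: at (2,0), goal (2,1), distance |2-2|+|0-1| = 1
Tile 7: at (2,1), goal (2,0), distance |2-2|+|1-0| = 1
Tile 3: at (2,2), goal (0,2), distance |2-0|+|2-2| = 2
Sum: 2 + 2 + 2 + 2 + 2 + 1 + 1 + 2 = 14

Answer: 14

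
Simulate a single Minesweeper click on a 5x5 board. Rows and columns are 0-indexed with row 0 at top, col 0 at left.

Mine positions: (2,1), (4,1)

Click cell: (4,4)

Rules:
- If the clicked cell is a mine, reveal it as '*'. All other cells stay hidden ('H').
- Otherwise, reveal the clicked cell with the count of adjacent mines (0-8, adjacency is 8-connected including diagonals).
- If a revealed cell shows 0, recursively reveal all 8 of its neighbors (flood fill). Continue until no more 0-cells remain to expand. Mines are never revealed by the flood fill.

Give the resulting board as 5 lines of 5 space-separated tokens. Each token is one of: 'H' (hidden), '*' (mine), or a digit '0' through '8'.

0 0 0 0 0
1 1 1 0 0
H H 1 0 0
H H 2 0 0
H H 1 0 0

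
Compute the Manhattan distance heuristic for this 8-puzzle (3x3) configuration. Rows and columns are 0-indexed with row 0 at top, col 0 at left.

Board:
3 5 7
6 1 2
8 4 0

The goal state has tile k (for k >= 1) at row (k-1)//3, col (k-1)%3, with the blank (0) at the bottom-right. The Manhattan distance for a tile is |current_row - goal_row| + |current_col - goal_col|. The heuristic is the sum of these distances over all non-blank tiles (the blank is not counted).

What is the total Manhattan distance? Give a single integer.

Tile 3: at (0,0), goal (0,2), distance |0-0|+|0-2| = 2
Tile 5: at (0,1), goal (1,1), distance |0-1|+|1-1| = 1
Tile 7: at (0,2), goal (2,0), distance |0-2|+|2-0| = 4
Tile 6: at (1,0), goal (1,2), distance |1-1|+|0-2| = 2
Tile 1: at (1,1), goal (0,0), distance |1-0|+|1-0| = 2
Tile 2: at (1,2), goal (0,1), distance |1-0|+|2-1| = 2
Tile 8: at (2,0), goal (2,1), distance |2-2|+|0-1| = 1
Tile 4: at (2,1), goal (1,0), distance |2-1|+|1-0| = 2
Sum: 2 + 1 + 4 + 2 + 2 + 2 + 1 + 2 = 16

Answer: 16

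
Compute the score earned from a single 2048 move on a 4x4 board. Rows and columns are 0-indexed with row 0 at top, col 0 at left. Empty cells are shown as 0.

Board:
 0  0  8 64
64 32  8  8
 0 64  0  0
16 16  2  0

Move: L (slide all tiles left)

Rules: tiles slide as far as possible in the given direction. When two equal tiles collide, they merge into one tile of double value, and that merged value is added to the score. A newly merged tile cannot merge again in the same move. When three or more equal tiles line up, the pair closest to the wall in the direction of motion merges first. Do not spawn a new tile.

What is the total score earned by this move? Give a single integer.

Slide left:
row 0: [0, 0, 8, 64] -> [8, 64, 0, 0]  score +0 (running 0)
row 1: [64, 32, 8, 8] -> [64, 32, 16, 0]  score +16 (running 16)
row 2: [0, 64, 0, 0] -> [64, 0, 0, 0]  score +0 (running 16)
row 3: [16, 16, 2, 0] -> [32, 2, 0, 0]  score +32 (running 48)
Board after move:
 8 64  0  0
64 32 16  0
64  0  0  0
32  2  0  0

Answer: 48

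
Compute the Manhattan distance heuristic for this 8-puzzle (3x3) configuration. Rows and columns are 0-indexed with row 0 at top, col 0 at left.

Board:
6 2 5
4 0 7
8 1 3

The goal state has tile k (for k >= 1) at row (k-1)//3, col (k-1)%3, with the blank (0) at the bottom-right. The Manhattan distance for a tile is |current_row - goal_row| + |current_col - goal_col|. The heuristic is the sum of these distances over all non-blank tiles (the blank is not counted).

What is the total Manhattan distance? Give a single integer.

Tile 6: (0,0)->(1,2) = 3
Tile 2: (0,1)->(0,1) = 0
Tile 5: (0,2)->(1,1) = 2
Tile 4: (1,0)->(1,0) = 0
Tile 7: (1,2)->(2,0) = 3
Tile 8: (2,0)->(2,1) = 1
Tile 1: (2,1)->(0,0) = 3
Tile 3: (2,2)->(0,2) = 2
Sum: 3 + 0 + 2 + 0 + 3 + 1 + 3 + 2 = 14

Answer: 14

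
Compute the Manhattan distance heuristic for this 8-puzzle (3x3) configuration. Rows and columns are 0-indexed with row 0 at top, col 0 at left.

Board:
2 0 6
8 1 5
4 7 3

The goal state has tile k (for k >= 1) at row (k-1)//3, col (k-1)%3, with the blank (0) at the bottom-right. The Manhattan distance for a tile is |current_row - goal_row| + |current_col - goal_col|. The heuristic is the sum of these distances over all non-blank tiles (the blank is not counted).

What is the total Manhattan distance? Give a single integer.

Answer: 11

Derivation:
Tile 2: (0,0)->(0,1) = 1
Tile 6: (0,2)->(1,2) = 1
Tile 8: (1,0)->(2,1) = 2
Tile 1: (1,1)->(0,0) = 2
Tile 5: (1,2)->(1,1) = 1
Tile 4: (2,0)->(1,0) = 1
Tile 7: (2,1)->(2,0) = 1
Tile 3: (2,2)->(0,2) = 2
Sum: 1 + 1 + 2 + 2 + 1 + 1 + 1 + 2 = 11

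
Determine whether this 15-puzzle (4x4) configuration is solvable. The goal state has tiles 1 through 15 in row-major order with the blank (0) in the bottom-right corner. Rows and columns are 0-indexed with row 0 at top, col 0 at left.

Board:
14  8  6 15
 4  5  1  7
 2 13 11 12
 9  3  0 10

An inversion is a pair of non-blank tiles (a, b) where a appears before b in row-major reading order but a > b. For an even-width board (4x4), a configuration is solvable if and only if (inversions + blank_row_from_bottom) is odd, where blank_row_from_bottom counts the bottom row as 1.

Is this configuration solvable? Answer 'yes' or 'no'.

Inversions: 56
Blank is in row 3 (0-indexed from top), which is row 1 counting from the bottom (bottom = 1).
56 + 1 = 57, which is odd, so the puzzle is solvable.

Answer: yes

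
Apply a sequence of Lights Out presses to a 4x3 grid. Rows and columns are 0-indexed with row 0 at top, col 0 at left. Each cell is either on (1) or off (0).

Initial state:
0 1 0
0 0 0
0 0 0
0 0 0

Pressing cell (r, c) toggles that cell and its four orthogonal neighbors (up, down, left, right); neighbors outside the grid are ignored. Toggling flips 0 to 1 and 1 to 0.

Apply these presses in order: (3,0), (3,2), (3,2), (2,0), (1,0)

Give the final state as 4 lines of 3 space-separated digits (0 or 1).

After press 1 at (3,0):
0 1 0
0 0 0
1 0 0
1 1 0

After press 2 at (3,2):
0 1 0
0 0 0
1 0 1
1 0 1

After press 3 at (3,2):
0 1 0
0 0 0
1 0 0
1 1 0

After press 4 at (2,0):
0 1 0
1 0 0
0 1 0
0 1 0

After press 5 at (1,0):
1 1 0
0 1 0
1 1 0
0 1 0

Answer: 1 1 0
0 1 0
1 1 0
0 1 0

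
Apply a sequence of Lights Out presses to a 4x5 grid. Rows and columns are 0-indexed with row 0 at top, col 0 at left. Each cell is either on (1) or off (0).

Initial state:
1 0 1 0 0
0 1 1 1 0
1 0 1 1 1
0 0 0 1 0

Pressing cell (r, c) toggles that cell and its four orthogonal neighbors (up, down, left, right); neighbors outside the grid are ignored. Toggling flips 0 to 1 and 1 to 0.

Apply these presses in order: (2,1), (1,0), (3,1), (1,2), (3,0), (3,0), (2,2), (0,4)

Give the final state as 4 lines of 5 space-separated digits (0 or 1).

Answer: 0 0 0 1 1
1 0 1 0 1
1 1 0 0 1
1 0 0 1 0

Derivation:
After press 1 at (2,1):
1 0 1 0 0
0 0 1 1 0
0 1 0 1 1
0 1 0 1 0

After press 2 at (1,0):
0 0 1 0 0
1 1 1 1 0
1 1 0 1 1
0 1 0 1 0

After press 3 at (3,1):
0 0 1 0 0
1 1 1 1 0
1 0 0 1 1
1 0 1 1 0

After press 4 at (1,2):
0 0 0 0 0
1 0 0 0 0
1 0 1 1 1
1 0 1 1 0

After press 5 at (3,0):
0 0 0 0 0
1 0 0 0 0
0 0 1 1 1
0 1 1 1 0

After press 6 at (3,0):
0 0 0 0 0
1 0 0 0 0
1 0 1 1 1
1 0 1 1 0

After press 7 at (2,2):
0 0 0 0 0
1 0 1 0 0
1 1 0 0 1
1 0 0 1 0

After press 8 at (0,4):
0 0 0 1 1
1 0 1 0 1
1 1 0 0 1
1 0 0 1 0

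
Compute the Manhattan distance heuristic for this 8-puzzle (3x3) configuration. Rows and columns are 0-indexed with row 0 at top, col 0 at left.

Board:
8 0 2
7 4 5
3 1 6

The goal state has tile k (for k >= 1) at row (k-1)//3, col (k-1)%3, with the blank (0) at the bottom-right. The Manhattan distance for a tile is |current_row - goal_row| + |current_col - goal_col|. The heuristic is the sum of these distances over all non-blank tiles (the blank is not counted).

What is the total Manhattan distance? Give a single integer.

Tile 8: (0,0)->(2,1) = 3
Tile 2: (0,2)->(0,1) = 1
Tile 7: (1,0)->(2,0) = 1
Tile 4: (1,1)->(1,0) = 1
Tile 5: (1,2)->(1,1) = 1
Tile 3: (2,0)->(0,2) = 4
Tile 1: (2,1)->(0,0) = 3
Tile 6: (2,2)->(1,2) = 1
Sum: 3 + 1 + 1 + 1 + 1 + 4 + 3 + 1 = 15

Answer: 15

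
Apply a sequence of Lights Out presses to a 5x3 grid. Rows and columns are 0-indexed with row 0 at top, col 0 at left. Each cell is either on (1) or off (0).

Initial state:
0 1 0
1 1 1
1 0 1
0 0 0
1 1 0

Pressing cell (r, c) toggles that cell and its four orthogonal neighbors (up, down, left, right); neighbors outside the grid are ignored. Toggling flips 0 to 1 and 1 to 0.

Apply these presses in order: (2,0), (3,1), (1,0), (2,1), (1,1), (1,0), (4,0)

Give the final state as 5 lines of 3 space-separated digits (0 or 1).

Answer: 0 0 0
1 1 0
1 0 0
1 0 1
0 1 0

Derivation:
After press 1 at (2,0):
0 1 0
0 1 1
0 1 1
1 0 0
1 1 0

After press 2 at (3,1):
0 1 0
0 1 1
0 0 1
0 1 1
1 0 0

After press 3 at (1,0):
1 1 0
1 0 1
1 0 1
0 1 1
1 0 0

After press 4 at (2,1):
1 1 0
1 1 1
0 1 0
0 0 1
1 0 0

After press 5 at (1,1):
1 0 0
0 0 0
0 0 0
0 0 1
1 0 0

After press 6 at (1,0):
0 0 0
1 1 0
1 0 0
0 0 1
1 0 0

After press 7 at (4,0):
0 0 0
1 1 0
1 0 0
1 0 1
0 1 0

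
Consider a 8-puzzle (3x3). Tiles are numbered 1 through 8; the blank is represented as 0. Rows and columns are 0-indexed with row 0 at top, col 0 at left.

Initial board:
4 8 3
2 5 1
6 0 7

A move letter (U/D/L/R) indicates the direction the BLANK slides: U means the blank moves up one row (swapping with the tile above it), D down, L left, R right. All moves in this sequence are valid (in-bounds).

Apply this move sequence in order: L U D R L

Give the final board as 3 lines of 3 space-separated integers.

After move 1 (L):
4 8 3
2 5 1
0 6 7

After move 2 (U):
4 8 3
0 5 1
2 6 7

After move 3 (D):
4 8 3
2 5 1
0 6 7

After move 4 (R):
4 8 3
2 5 1
6 0 7

After move 5 (L):
4 8 3
2 5 1
0 6 7

Answer: 4 8 3
2 5 1
0 6 7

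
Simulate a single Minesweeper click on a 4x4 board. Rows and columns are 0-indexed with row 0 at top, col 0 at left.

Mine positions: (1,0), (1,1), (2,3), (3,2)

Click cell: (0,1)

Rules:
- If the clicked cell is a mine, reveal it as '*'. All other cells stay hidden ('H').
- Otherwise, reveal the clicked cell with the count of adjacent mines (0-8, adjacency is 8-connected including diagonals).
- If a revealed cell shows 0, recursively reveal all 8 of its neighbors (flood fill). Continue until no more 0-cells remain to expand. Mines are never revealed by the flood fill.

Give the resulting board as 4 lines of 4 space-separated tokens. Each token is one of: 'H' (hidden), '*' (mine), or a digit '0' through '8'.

H 2 H H
H H H H
H H H H
H H H H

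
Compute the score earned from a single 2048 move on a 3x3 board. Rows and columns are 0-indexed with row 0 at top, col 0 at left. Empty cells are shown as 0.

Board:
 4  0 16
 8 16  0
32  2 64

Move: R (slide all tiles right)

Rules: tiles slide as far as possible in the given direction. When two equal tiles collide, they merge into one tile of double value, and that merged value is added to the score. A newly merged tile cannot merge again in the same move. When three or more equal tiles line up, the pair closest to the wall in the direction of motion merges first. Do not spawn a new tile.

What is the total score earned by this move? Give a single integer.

Answer: 0

Derivation:
Slide right:
row 0: [4, 0, 16] -> [0, 4, 16]  score +0 (running 0)
row 1: [8, 16, 0] -> [0, 8, 16]  score +0 (running 0)
row 2: [32, 2, 64] -> [32, 2, 64]  score +0 (running 0)
Board after move:
 0  4 16
 0  8 16
32  2 64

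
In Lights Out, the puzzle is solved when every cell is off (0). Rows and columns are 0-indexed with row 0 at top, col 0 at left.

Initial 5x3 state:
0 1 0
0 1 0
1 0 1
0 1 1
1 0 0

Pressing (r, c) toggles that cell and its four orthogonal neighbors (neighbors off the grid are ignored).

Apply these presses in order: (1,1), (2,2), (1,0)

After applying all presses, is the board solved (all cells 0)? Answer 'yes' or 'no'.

Answer: no

Derivation:
After press 1 at (1,1):
0 0 0
1 0 1
1 1 1
0 1 1
1 0 0

After press 2 at (2,2):
0 0 0
1 0 0
1 0 0
0 1 0
1 0 0

After press 3 at (1,0):
1 0 0
0 1 0
0 0 0
0 1 0
1 0 0

Lights still on: 4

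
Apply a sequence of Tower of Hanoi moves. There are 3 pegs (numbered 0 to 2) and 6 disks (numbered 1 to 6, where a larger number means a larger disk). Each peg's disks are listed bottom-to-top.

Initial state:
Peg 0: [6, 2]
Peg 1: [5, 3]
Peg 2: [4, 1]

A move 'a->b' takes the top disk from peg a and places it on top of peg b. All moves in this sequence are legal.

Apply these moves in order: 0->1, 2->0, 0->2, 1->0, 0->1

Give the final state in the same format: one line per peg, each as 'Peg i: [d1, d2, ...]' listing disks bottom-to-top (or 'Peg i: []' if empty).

After move 1 (0->1):
Peg 0: [6]
Peg 1: [5, 3, 2]
Peg 2: [4, 1]

After move 2 (2->0):
Peg 0: [6, 1]
Peg 1: [5, 3, 2]
Peg 2: [4]

After move 3 (0->2):
Peg 0: [6]
Peg 1: [5, 3, 2]
Peg 2: [4, 1]

After move 4 (1->0):
Peg 0: [6, 2]
Peg 1: [5, 3]
Peg 2: [4, 1]

After move 5 (0->1):
Peg 0: [6]
Peg 1: [5, 3, 2]
Peg 2: [4, 1]

Answer: Peg 0: [6]
Peg 1: [5, 3, 2]
Peg 2: [4, 1]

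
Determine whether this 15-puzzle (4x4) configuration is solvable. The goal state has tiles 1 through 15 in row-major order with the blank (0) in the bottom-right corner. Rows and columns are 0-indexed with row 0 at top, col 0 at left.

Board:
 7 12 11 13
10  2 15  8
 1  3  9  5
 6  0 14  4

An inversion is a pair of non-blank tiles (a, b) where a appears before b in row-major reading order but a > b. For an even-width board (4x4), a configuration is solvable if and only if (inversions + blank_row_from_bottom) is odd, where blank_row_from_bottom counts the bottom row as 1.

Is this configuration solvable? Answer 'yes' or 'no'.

Inversions: 62
Blank is in row 3 (0-indexed from top), which is row 1 counting from the bottom (bottom = 1).
62 + 1 = 63, which is odd, so the puzzle is solvable.

Answer: yes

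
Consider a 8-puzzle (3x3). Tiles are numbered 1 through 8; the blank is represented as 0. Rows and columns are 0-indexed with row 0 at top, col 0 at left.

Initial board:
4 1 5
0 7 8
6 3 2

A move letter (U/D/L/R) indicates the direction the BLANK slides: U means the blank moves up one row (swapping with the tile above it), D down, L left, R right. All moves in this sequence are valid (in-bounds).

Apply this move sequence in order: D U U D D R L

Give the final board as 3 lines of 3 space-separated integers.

After move 1 (D):
4 1 5
6 7 8
0 3 2

After move 2 (U):
4 1 5
0 7 8
6 3 2

After move 3 (U):
0 1 5
4 7 8
6 3 2

After move 4 (D):
4 1 5
0 7 8
6 3 2

After move 5 (D):
4 1 5
6 7 8
0 3 2

After move 6 (R):
4 1 5
6 7 8
3 0 2

After move 7 (L):
4 1 5
6 7 8
0 3 2

Answer: 4 1 5
6 7 8
0 3 2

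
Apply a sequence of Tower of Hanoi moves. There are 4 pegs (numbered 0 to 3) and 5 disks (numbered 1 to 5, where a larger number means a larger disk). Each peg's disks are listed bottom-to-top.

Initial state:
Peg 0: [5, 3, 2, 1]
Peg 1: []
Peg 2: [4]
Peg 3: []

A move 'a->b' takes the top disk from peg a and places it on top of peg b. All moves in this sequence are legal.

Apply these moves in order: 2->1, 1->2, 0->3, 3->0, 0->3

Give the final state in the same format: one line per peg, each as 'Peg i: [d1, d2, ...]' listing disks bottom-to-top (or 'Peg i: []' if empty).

After move 1 (2->1):
Peg 0: [5, 3, 2, 1]
Peg 1: [4]
Peg 2: []
Peg 3: []

After move 2 (1->2):
Peg 0: [5, 3, 2, 1]
Peg 1: []
Peg 2: [4]
Peg 3: []

After move 3 (0->3):
Peg 0: [5, 3, 2]
Peg 1: []
Peg 2: [4]
Peg 3: [1]

After move 4 (3->0):
Peg 0: [5, 3, 2, 1]
Peg 1: []
Peg 2: [4]
Peg 3: []

After move 5 (0->3):
Peg 0: [5, 3, 2]
Peg 1: []
Peg 2: [4]
Peg 3: [1]

Answer: Peg 0: [5, 3, 2]
Peg 1: []
Peg 2: [4]
Peg 3: [1]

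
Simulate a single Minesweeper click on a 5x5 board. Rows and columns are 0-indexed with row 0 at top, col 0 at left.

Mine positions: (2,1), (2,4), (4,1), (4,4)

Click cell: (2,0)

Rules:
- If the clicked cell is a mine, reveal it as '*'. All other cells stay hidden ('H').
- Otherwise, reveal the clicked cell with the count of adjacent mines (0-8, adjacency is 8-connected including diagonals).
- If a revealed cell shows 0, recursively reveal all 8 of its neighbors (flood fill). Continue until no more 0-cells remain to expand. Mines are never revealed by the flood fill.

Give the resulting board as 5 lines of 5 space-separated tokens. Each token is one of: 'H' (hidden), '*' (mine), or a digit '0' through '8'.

H H H H H
H H H H H
1 H H H H
H H H H H
H H H H H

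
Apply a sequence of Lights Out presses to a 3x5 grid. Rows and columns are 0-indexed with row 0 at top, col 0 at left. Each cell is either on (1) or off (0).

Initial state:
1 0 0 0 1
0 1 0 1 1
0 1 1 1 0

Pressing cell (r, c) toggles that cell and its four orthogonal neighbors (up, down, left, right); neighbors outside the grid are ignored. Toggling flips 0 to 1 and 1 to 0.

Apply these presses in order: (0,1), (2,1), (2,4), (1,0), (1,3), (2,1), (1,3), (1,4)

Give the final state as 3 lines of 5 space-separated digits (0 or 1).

Answer: 1 1 1 0 0
1 1 0 0 1
1 1 1 0 0

Derivation:
After press 1 at (0,1):
0 1 1 0 1
0 0 0 1 1
0 1 1 1 0

After press 2 at (2,1):
0 1 1 0 1
0 1 0 1 1
1 0 0 1 0

After press 3 at (2,4):
0 1 1 0 1
0 1 0 1 0
1 0 0 0 1

After press 4 at (1,0):
1 1 1 0 1
1 0 0 1 0
0 0 0 0 1

After press 5 at (1,3):
1 1 1 1 1
1 0 1 0 1
0 0 0 1 1

After press 6 at (2,1):
1 1 1 1 1
1 1 1 0 1
1 1 1 1 1

After press 7 at (1,3):
1 1 1 0 1
1 1 0 1 0
1 1 1 0 1

After press 8 at (1,4):
1 1 1 0 0
1 1 0 0 1
1 1 1 0 0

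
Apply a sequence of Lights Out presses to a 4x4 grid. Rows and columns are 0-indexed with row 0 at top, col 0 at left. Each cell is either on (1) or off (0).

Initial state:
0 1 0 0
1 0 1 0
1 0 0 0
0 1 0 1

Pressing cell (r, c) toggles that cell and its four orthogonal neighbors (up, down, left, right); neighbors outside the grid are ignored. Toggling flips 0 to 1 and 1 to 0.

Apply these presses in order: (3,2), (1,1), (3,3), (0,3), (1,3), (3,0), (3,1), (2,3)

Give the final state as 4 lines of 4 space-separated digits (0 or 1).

After press 1 at (3,2):
0 1 0 0
1 0 1 0
1 0 1 0
0 0 1 0

After press 2 at (1,1):
0 0 0 0
0 1 0 0
1 1 1 0
0 0 1 0

After press 3 at (3,3):
0 0 0 0
0 1 0 0
1 1 1 1
0 0 0 1

After press 4 at (0,3):
0 0 1 1
0 1 0 1
1 1 1 1
0 0 0 1

After press 5 at (1,3):
0 0 1 0
0 1 1 0
1 1 1 0
0 0 0 1

After press 6 at (3,0):
0 0 1 0
0 1 1 0
0 1 1 0
1 1 0 1

After press 7 at (3,1):
0 0 1 0
0 1 1 0
0 0 1 0
0 0 1 1

After press 8 at (2,3):
0 0 1 0
0 1 1 1
0 0 0 1
0 0 1 0

Answer: 0 0 1 0
0 1 1 1
0 0 0 1
0 0 1 0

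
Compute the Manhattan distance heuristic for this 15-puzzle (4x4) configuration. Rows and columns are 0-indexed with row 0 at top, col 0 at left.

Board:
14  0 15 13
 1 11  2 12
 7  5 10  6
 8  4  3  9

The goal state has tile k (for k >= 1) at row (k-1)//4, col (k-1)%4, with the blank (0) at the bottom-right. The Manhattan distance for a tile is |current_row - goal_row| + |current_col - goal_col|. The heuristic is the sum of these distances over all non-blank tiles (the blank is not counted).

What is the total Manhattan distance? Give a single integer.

Answer: 45

Derivation:
Tile 14: at (0,0), goal (3,1), distance |0-3|+|0-1| = 4
Tile 15: at (0,2), goal (3,2), distance |0-3|+|2-2| = 3
Tile 13: at (0,3), goal (3,0), distance |0-3|+|3-0| = 6
Tile 1: at (1,0), goal (0,0), distance |1-0|+|0-0| = 1
Tile 11: at (1,1), goal (2,2), distance |1-2|+|1-2| = 2
Tile 2: at (1,2), goal (0,1), distance |1-0|+|2-1| = 2
Tile 12: at (1,3), goal (2,3), distance |1-2|+|3-3| = 1
Tile 7: at (2,0), goal (1,2), distance |2-1|+|0-2| = 3
Tile 5: at (2,1), goal (1,0), distance |2-1|+|1-0| = 2
Tile 10: at (2,2), goal (2,1), distance |2-2|+|2-1| = 1
Tile 6: at (2,3), goal (1,1), distance |2-1|+|3-1| = 3
Tile 8: at (3,0), goal (1,3), distance |3-1|+|0-3| = 5
Tile 4: at (3,1), goal (0,3), distance |3-0|+|1-3| = 5
Tile 3: at (3,2), goal (0,2), distance |3-0|+|2-2| = 3
Tile 9: at (3,3), goal (2,0), distance |3-2|+|3-0| = 4
Sum: 4 + 3 + 6 + 1 + 2 + 2 + 1 + 3 + 2 + 1 + 3 + 5 + 5 + 3 + 4 = 45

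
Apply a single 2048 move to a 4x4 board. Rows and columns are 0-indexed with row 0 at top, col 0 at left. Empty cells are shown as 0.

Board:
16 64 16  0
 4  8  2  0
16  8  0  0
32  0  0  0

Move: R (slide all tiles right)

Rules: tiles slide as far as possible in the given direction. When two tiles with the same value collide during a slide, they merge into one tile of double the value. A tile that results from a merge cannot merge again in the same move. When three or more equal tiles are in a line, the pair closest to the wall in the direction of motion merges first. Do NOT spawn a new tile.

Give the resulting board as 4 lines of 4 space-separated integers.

Answer:  0 16 64 16
 0  4  8  2
 0  0 16  8
 0  0  0 32

Derivation:
Slide right:
row 0: [16, 64, 16, 0] -> [0, 16, 64, 16]
row 1: [4, 8, 2, 0] -> [0, 4, 8, 2]
row 2: [16, 8, 0, 0] -> [0, 0, 16, 8]
row 3: [32, 0, 0, 0] -> [0, 0, 0, 32]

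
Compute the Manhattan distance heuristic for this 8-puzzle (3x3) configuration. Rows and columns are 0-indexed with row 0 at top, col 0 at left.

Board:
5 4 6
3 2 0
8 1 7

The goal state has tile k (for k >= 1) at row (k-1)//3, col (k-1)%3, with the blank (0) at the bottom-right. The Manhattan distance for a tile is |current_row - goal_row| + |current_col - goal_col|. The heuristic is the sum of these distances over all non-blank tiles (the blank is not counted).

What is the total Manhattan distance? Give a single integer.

Tile 5: (0,0)->(1,1) = 2
Tile 4: (0,1)->(1,0) = 2
Tile 6: (0,2)->(1,2) = 1
Tile 3: (1,0)->(0,2) = 3
Tile 2: (1,1)->(0,1) = 1
Tile 8: (2,0)->(2,1) = 1
Tile 1: (2,1)->(0,0) = 3
Tile 7: (2,2)->(2,0) = 2
Sum: 2 + 2 + 1 + 3 + 1 + 1 + 3 + 2 = 15

Answer: 15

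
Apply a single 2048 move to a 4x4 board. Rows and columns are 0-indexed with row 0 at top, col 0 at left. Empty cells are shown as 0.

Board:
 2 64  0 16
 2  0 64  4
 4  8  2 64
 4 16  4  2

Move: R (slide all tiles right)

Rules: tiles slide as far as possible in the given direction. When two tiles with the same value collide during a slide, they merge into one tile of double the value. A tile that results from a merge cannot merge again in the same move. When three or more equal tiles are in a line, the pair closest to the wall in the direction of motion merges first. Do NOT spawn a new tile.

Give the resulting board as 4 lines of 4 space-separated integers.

Slide right:
row 0: [2, 64, 0, 16] -> [0, 2, 64, 16]
row 1: [2, 0, 64, 4] -> [0, 2, 64, 4]
row 2: [4, 8, 2, 64] -> [4, 8, 2, 64]
row 3: [4, 16, 4, 2] -> [4, 16, 4, 2]

Answer:  0  2 64 16
 0  2 64  4
 4  8  2 64
 4 16  4  2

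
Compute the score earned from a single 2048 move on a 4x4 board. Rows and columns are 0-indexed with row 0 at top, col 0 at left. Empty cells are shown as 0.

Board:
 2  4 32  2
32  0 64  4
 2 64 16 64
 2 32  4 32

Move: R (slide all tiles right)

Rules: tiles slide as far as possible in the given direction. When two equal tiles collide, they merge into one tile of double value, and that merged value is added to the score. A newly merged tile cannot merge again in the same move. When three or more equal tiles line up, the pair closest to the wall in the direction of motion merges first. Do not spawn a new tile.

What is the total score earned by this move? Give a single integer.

Slide right:
row 0: [2, 4, 32, 2] -> [2, 4, 32, 2]  score +0 (running 0)
row 1: [32, 0, 64, 4] -> [0, 32, 64, 4]  score +0 (running 0)
row 2: [2, 64, 16, 64] -> [2, 64, 16, 64]  score +0 (running 0)
row 3: [2, 32, 4, 32] -> [2, 32, 4, 32]  score +0 (running 0)
Board after move:
 2  4 32  2
 0 32 64  4
 2 64 16 64
 2 32  4 32

Answer: 0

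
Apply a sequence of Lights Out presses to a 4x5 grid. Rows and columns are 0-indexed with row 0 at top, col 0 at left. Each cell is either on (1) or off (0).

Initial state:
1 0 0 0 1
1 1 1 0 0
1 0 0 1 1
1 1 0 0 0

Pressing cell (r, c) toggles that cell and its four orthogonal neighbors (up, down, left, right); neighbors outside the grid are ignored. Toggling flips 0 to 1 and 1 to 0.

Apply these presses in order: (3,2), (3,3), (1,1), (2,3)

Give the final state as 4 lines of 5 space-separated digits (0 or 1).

Answer: 1 1 0 0 1
0 0 0 1 0
1 1 0 1 0
1 0 0 1 1

Derivation:
After press 1 at (3,2):
1 0 0 0 1
1 1 1 0 0
1 0 1 1 1
1 0 1 1 0

After press 2 at (3,3):
1 0 0 0 1
1 1 1 0 0
1 0 1 0 1
1 0 0 0 1

After press 3 at (1,1):
1 1 0 0 1
0 0 0 0 0
1 1 1 0 1
1 0 0 0 1

After press 4 at (2,3):
1 1 0 0 1
0 0 0 1 0
1 1 0 1 0
1 0 0 1 1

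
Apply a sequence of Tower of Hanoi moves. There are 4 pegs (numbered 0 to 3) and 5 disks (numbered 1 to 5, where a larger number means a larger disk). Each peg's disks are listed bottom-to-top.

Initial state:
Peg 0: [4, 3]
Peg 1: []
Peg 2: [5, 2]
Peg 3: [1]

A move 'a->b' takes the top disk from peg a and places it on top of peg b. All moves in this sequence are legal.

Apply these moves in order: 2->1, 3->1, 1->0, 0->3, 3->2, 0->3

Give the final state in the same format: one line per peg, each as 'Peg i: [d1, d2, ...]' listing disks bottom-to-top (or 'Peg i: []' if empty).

After move 1 (2->1):
Peg 0: [4, 3]
Peg 1: [2]
Peg 2: [5]
Peg 3: [1]

After move 2 (3->1):
Peg 0: [4, 3]
Peg 1: [2, 1]
Peg 2: [5]
Peg 3: []

After move 3 (1->0):
Peg 0: [4, 3, 1]
Peg 1: [2]
Peg 2: [5]
Peg 3: []

After move 4 (0->3):
Peg 0: [4, 3]
Peg 1: [2]
Peg 2: [5]
Peg 3: [1]

After move 5 (3->2):
Peg 0: [4, 3]
Peg 1: [2]
Peg 2: [5, 1]
Peg 3: []

After move 6 (0->3):
Peg 0: [4]
Peg 1: [2]
Peg 2: [5, 1]
Peg 3: [3]

Answer: Peg 0: [4]
Peg 1: [2]
Peg 2: [5, 1]
Peg 3: [3]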